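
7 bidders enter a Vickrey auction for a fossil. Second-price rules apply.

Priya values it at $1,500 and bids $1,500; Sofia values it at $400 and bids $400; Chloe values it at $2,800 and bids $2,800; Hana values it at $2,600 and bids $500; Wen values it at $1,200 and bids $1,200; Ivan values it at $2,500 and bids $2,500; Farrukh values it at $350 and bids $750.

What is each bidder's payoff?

Ranking the bids: Chloe $2,800; Ivan $2,500; Priya $1,500; Wen $1,200; Farrukh $750; Hana $500; Sofia $400.
Chloe has the top bid and wins; the price is the second-highest bid, $2,500.
Chloe's payoff = $2,800 − $2,500 = $300. All other bidders lose, so their payoff is 0.

Priya $0, Sofia $0, Chloe $300, Hana $0, Wen $0, Ivan $0, Farrukh $0.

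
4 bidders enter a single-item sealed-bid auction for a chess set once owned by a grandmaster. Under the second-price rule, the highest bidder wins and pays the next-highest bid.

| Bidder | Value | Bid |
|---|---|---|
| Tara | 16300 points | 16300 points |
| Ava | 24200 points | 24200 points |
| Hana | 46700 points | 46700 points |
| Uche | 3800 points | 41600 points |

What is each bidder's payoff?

Payoffs: Tara 0 points, Ava 0 points, Hana 5100 points, Uche 0 points.

Sorted high to low: Hana 46700 points, then Uche 41600 points, then Ava 24200 points, then Tara 16300 points.
Hana has the top bid and wins; the price is the second-highest bid, 41600 points.
Hana's payoff = 46700 points − 41600 points = 5100 points. All other bidders lose, so their payoff is 0.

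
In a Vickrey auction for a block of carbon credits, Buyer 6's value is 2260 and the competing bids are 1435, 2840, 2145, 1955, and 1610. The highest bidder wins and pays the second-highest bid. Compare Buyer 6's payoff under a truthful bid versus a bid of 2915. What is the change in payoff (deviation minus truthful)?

The highest competing bid is 2840.
Bidding truthfully at 2260: the top bid is 2840 (a rival), so Buyer 6 loses. Payoff = 0.
Bidding 2915: Buyer 6 has the top bid, wins, and pays the second-highest bid 2840. Payoff = 2260 − 2840 = -580.
Change = -580 − 0 = -580.

Change in payoff: -580.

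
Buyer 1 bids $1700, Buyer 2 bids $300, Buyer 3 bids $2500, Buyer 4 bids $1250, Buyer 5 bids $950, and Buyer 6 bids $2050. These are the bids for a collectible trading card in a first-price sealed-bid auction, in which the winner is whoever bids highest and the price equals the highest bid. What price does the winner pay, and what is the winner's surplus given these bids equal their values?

Ranking the bids: Buyer 3 $2500; Buyer 6 $2050; Buyer 1 $1700; Buyer 4 $1250; Buyer 5 $950; Buyer 2 $300.
Buyer 3 is the highest bidder, so Buyer 3 wins.
Under the first-price rule, the price is the highest bid: $2500.
Surplus = $2500 − $2500 = $0.

Price $2500; surplus $0.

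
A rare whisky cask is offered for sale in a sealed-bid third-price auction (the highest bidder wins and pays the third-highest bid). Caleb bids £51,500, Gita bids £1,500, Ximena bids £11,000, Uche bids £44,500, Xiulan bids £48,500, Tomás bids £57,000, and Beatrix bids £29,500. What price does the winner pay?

Bids in descending order: Tomás £57,000, then Caleb £51,500, then Xiulan £48,500, then Uche £44,500, then Beatrix £29,500, then Ximena £11,000, then Gita £1,500.
Tomás is the highest bidder, so Tomás wins.
Under the third-price rule, the price is the third-highest bid: £48,500.

Price paid: £48,500.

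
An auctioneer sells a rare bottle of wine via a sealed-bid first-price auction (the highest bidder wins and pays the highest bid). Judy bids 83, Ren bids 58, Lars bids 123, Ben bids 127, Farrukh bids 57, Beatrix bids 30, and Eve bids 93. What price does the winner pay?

Bids in descending order: Ben 127; Lars 123; Eve 93; Judy 83; Ren 58; Farrukh 57; Beatrix 30.
Ben is the highest bidder, so Ben wins.
Under the first-price rule, the price is the highest bid: 127.

127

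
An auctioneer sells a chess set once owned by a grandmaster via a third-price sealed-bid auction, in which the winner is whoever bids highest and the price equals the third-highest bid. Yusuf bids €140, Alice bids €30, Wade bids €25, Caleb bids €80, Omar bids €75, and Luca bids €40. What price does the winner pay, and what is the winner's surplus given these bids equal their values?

Ordered from highest: Yusuf €140; Caleb €80; Omar €75; Luca €40; Alice €30; Wade €25.
Yusuf is the highest bidder, so Yusuf wins.
Under the third-price rule, the price is the third-highest bid: €75.
Surplus = €140 − €75 = €65.

The winner pays €75 for a surplus of €65.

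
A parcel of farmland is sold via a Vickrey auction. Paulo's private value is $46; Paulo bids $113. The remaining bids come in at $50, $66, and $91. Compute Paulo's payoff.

Highest competing bid: $91.
Paulo's bid $113 is the highest overall, so Paulo wins and pays the second-highest bid, $91.
Payoff = value − price = $46 − $91 = -$45.
Overbidding won the item at a price above value — truthful bidding would have avoided this loss.

-$45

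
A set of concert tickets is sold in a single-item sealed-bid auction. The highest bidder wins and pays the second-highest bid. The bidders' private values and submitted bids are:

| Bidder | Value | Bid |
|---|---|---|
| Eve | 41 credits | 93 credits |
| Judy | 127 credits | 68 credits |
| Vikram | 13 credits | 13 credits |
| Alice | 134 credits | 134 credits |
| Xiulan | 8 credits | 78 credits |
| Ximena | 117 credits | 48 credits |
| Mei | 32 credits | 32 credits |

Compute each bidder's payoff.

Payoffs: Eve 0 credits, Judy 0 credits, Vikram 0 credits, Alice 41 credits, Xiulan 0 credits, Ximena 0 credits, Mei 0 credits.

Ordered from highest: Alice 134 credits, then Eve 93 credits, then Xiulan 78 credits, then Judy 68 credits, then Ximena 48 credits, then Mei 32 credits, then Vikram 13 credits.
Alice has the top bid and wins; the price is the second-highest bid, 93 credits.
Alice's payoff = 134 credits − 93 credits = 41 credits. All other bidders lose, so their payoff is 0.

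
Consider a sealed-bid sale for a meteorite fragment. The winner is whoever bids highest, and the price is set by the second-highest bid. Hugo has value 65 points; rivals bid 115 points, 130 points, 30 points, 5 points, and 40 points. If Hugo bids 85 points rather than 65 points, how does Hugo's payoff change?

Change in payoff: 0 points.

The highest competing bid is 130 points.
Bidding truthfully at 65 points: the top bid is 130 points (a rival), so Hugo loses. Payoff = 0 points.
Bidding 85 points: the top bid is 130 points (a rival), so Hugo loses. Payoff = 0 points.
Change = 0 points − 0 points = 0 points.
The bid only affects whether you win, not the price — here both bids land on the same side of the top rival bid, so the deviation is payoff-neutral.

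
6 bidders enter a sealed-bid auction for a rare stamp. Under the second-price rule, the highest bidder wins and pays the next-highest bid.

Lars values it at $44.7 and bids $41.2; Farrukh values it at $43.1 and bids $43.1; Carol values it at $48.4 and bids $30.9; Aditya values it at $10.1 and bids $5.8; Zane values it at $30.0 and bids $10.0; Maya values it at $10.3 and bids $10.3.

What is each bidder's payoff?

Lars $0.0, Farrukh $1.9, Carol $0.0, Aditya $0.0, Zane $0.0, Maya $0.0.

Sorted high to low: Farrukh $43.1, then Lars $41.2, then Carol $30.9, then Maya $10.3, then Zane $10.0, then Aditya $5.8.
Farrukh has the top bid and wins; the price is the second-highest bid, $41.2.
Farrukh's payoff = $43.1 − $41.2 = $1.9. All other bidders lose, so their payoff is 0.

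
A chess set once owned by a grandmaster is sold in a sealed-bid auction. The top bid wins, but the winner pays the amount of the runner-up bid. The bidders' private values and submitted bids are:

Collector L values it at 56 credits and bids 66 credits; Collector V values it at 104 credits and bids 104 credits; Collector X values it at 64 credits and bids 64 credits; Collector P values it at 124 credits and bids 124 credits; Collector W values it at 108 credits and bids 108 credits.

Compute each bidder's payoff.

Collector L 0 credits, Collector V 0 credits, Collector X 0 credits, Collector P 16 credits, Collector W 0 credits.

Ordered from highest: Collector P 124 credits > Collector W 108 credits > Collector V 104 credits > Collector L 66 credits > Collector X 64 credits.
Collector P has the top bid and wins; the price is the second-highest bid, 108 credits.
Collector P's payoff = 124 credits − 108 credits = 16 credits. All other bidders lose, so their payoff is 0.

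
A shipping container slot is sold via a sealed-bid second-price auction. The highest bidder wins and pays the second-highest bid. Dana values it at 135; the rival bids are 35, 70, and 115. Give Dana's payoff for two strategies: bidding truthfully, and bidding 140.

The highest competing bid is 115.
Bidding truthfully at 135: Dana has the top bid, wins, and pays the second-highest bid 115. Payoff = 135 − 115 = 20.
Bidding 140: Dana has the top bid, wins, and pays the second-highest bid 115. Payoff = 135 − 115 = 20.
The bid only affects whether you win, not the price — here both bids land on the same side of the top rival bid, so the deviation is payoff-neutral.

(a) 20  (b) 20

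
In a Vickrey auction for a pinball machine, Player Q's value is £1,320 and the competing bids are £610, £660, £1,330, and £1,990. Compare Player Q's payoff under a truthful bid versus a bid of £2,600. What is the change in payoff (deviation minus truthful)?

-£670

The highest competing bid is £1,990.
Bidding truthfully at £1,320: the top bid is £1,990 (a rival), so Player Q loses. Payoff = £0.
Bidding £2,600: Player Q has the top bid, wins, and pays the second-highest bid £1,990. Payoff = £1,320 − £1,990 = -£670.
Change = -£670 − £0 = -£670.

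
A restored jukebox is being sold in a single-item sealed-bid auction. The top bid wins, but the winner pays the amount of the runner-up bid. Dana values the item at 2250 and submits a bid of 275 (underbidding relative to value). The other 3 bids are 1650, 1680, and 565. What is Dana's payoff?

Highest competing bid: 1680.
Dana's bid 275 is not the highest, so Dana loses, pays nothing, and earns zero payoff.

Dana's payoff: 0.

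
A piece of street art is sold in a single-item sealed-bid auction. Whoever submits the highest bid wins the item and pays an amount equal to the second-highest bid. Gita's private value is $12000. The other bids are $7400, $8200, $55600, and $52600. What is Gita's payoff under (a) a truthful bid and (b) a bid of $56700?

The highest competing bid is $55600.
Bidding truthfully at $12000: the top bid is $55600 (a rival), so Gita loses. Payoff = $0.
Bidding $56700: Gita has the top bid, wins, and pays the second-highest bid $55600. Payoff = $12000 − $55600 = -$43600.

(a) $0  (b) -$43600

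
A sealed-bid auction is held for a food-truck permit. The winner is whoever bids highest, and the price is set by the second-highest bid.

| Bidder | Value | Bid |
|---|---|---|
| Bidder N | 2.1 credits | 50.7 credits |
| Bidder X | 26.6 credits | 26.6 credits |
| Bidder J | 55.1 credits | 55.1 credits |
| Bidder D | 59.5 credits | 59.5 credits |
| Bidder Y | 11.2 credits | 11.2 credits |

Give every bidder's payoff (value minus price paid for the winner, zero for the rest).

Ordered from highest: Bidder D 59.5 credits; Bidder J 55.1 credits; Bidder N 50.7 credits; Bidder X 26.6 credits; Bidder Y 11.2 credits.
Bidder D has the top bid and wins; the price is the second-highest bid, 55.1 credits.
Bidder D's payoff = 59.5 credits − 55.1 credits = 4.4 credits. All other bidders lose, so their payoff is 0.

Payoffs: Bidder N 0.0 credits, Bidder X 0.0 credits, Bidder J 0.0 credits, Bidder D 4.4 credits, Bidder Y 0.0 credits.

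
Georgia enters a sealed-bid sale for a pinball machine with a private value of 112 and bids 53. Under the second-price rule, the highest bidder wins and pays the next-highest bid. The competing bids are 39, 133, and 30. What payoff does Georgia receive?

Payoff = 0.

Highest competing bid: 133.
Georgia's bid 53 is not the highest, so Georgia loses, pays nothing, and earns zero payoff.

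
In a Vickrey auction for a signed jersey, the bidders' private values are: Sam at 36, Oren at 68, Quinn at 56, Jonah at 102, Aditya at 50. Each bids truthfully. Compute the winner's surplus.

Ranking the bids: Jonah 102 > Oren 68 > Quinn 56 > Aditya 50 > Sam 36.
Jonah wins with the top bid and pays the second-highest, 68.
Surplus = 102 − 68 = 34.

Surplus = 34.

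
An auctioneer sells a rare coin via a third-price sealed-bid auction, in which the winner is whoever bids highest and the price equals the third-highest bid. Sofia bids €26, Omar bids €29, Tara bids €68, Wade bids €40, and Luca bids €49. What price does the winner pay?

€40

Sorted high to low: Tara €68, then Luca €49, then Wade €40, then Omar €29, then Sofia €26.
Tara is the highest bidder, so Tara wins.
Under the third-price rule, the price is the third-highest bid: €40.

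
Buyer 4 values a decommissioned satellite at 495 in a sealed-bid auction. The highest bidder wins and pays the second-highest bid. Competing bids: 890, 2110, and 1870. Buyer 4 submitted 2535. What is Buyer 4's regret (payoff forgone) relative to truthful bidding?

The highest competing bid is 2110.
Bidding truthfully at 495: the top bid is 2110 (a rival), so Buyer 4 loses. Payoff = 0.
Bidding 2535: Buyer 4 has the top bid, wins, and pays the second-highest bid 2110. Payoff = 495 − 2110 = -1615.
Regret = truthful payoff − actual payoff = 0 − -1615 = 1615.
Deviating from a truthful bid can only lose payoff in a second-price auction — never gain.

Regret: 1615.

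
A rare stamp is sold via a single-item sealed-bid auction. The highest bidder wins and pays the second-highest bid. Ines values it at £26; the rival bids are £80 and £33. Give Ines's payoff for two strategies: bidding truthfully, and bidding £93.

The highest competing bid is £80.
Bidding truthfully at £26: the top bid is £80 (a rival), so Ines loses. Payoff = £0.
Bidding £93: Ines has the top bid, wins, and pays the second-highest bid £80. Payoff = £26 − £80 = -£54.

(a) £0  (b) -£54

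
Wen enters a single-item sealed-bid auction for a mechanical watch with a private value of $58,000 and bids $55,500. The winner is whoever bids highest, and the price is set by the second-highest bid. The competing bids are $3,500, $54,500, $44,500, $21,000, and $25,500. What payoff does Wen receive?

Payoff = $3,500.

Highest competing bid: $54,500.
Wen's bid $55,500 is the highest overall, so Wen wins and pays the second-highest bid, $54,500.
Payoff = value − price = $58,000 − $54,500 = $3,500.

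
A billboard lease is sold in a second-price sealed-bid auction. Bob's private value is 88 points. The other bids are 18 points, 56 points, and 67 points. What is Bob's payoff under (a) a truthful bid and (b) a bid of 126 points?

(a) 21 points  (b) 21 points

The highest competing bid is 67 points.
Bidding truthfully at 88 points: Bob has the top bid, wins, and pays the second-highest bid 67 points. Payoff = 88 points − 67 points = 21 points.
Bidding 126 points: Bob has the top bid, wins, and pays the second-highest bid 67 points. Payoff = 88 points − 67 points = 21 points.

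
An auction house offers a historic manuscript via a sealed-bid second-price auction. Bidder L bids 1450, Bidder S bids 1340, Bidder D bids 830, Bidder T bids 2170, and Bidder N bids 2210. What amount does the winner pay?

2170

Sorted high to low: Bidder N 2210, then Bidder T 2170, then Bidder L 1450, then Bidder S 1340, then Bidder D 830.
Bidder N has the highest bid, so Bidder N wins.
The second-highest bid is 2170, so that is what Bidder N pays.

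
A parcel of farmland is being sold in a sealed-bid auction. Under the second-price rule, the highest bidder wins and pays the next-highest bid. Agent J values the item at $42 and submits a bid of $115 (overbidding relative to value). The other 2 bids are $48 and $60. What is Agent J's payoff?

Highest competing bid: $60.
Agent J's bid $115 is the highest overall, so Agent J wins and pays the second-highest bid, $60.
Payoff = value − price = $42 − $60 = -$18.

Agent J's payoff: -$18.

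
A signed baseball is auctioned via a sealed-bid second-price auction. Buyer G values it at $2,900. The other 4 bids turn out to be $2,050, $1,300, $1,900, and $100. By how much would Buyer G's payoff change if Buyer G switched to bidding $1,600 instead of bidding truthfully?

-$850

The highest competing bid is $2,050.
Bidding truthfully at $2,900: Buyer G has the top bid, wins, and pays the second-highest bid $2,050. Payoff = $2,900 − $2,050 = $850.
Bidding $1,600: the top bid is $2,050 (a rival), so Buyer G loses. Payoff = $0.
Change = $0 − $850 = -$850.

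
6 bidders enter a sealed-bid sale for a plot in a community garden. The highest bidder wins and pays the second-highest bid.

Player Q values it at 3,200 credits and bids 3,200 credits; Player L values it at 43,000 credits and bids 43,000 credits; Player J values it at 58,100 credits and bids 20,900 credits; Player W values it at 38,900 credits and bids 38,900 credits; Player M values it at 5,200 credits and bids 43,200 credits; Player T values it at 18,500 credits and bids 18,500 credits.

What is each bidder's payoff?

Ranking the bids: Player M 43,200 credits, then Player L 43,000 credits, then Player W 38,900 credits, then Player J 20,900 credits, then Player T 18,500 credits, then Player Q 3,200 credits.
Player M has the top bid and wins; the price is the second-highest bid, 43,000 credits.
Player M's payoff = 5,200 credits − 43,000 credits = -37,800 credits. All other bidders lose, so their payoff is 0.

Payoffs: Player Q 0 credits, Player L 0 credits, Player J 0 credits, Player W 0 credits, Player M -37,800 credits, Player T 0 credits.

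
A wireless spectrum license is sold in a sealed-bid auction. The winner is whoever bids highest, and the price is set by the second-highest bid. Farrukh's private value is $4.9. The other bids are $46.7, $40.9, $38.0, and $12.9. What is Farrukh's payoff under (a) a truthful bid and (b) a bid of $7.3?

Truthful: $0.0; alternative: $0.0.

The highest competing bid is $46.7.
Bidding truthfully at $4.9: the top bid is $46.7 (a rival), so Farrukh loses. Payoff = $0.0.
Bidding $7.3: the top bid is $46.7 (a rival), so Farrukh loses. Payoff = $0.0.
The bid only affects whether you win, not the price — here both bids land on the same side of the top rival bid, so the deviation is payoff-neutral.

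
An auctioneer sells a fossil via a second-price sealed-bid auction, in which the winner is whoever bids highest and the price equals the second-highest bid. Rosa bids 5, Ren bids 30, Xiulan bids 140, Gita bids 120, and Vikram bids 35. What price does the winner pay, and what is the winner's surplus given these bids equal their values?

Sorted high to low: Xiulan 140; Gita 120; Vikram 35; Ren 30; Rosa 5.
Xiulan is the highest bidder, so Xiulan wins.
Under the second-price rule, the price is the second-highest bid: 120.
Surplus = 140 − 120 = 20.

The winner pays 120 for a surplus of 20.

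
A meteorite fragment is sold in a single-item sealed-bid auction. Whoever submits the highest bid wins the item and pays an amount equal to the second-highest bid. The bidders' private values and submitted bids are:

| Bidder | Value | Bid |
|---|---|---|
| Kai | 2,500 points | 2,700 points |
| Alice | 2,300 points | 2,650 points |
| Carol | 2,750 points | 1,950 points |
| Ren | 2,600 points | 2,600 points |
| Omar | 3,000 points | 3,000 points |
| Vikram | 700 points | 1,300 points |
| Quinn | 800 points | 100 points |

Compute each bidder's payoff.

Kai 0 points, Alice 0 points, Carol 0 points, Ren 0 points, Omar 300 points, Vikram 0 points, Quinn 0 points.

Bids in descending order: Omar 3,000 points; Kai 2,700 points; Alice 2,650 points; Ren 2,600 points; Carol 1,950 points; Vikram 1,300 points; Quinn 100 points.
Omar has the top bid and wins; the price is the second-highest bid, 2,700 points.
Omar's payoff = 3,000 points − 2,700 points = 300 points. All other bidders lose, so their payoff is 0.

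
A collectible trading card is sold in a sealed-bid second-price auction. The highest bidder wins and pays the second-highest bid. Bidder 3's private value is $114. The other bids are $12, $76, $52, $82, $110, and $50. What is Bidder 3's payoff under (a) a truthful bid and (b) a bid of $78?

(a) $4  (b) $0

The highest competing bid is $110.
Bidding truthfully at $114: Bidder 3 has the top bid, wins, and pays the second-highest bid $110. Payoff = $114 − $110 = $4.
Bidding $78: the top bid is $110 (a rival), so Bidder 3 loses. Payoff = $0.
Deviating from a truthful bid can only lose payoff in a second-price auction — never gain.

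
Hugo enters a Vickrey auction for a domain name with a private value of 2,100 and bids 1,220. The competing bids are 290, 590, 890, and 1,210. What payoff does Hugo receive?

Highest competing bid: 1,210.
Hugo's bid 1,220 is the highest overall, so Hugo wins and pays the second-highest bid, 1,210.
Payoff = value − price = 2,100 − 1,210 = 890.

890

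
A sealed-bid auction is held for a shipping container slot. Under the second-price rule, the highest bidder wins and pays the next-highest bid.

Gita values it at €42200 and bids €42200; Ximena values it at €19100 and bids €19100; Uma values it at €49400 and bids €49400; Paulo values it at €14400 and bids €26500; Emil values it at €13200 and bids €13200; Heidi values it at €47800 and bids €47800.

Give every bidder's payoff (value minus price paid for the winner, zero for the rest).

Gita €0, Ximena €0, Uma €1600, Paulo €0, Emil €0, Heidi €0.

Sorted high to low: Uma €49400; Heidi €47800; Gita €42200; Paulo €26500; Ximena €19100; Emil €13200.
Uma has the top bid and wins; the price is the second-highest bid, €47800.
Uma's payoff = €49400 − €47800 = €1600. All other bidders lose, so their payoff is 0.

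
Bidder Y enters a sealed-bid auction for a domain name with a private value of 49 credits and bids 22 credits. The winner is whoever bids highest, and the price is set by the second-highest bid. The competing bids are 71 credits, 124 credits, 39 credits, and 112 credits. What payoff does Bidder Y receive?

0 credits

Highest competing bid: 124 credits.
Bidder Y's bid 22 credits is not the highest, so Bidder Y loses, pays nothing, and earns zero payoff.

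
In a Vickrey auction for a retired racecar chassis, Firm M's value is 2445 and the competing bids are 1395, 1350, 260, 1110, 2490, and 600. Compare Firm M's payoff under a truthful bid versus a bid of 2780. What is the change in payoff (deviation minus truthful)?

The highest competing bid is 2490.
Bidding truthfully at 2445: the top bid is 2490 (a rival), so Firm M loses. Payoff = 0.
Bidding 2780: Firm M has the top bid, wins, and pays the second-highest bid 2490. Payoff = 2445 − 2490 = -45.
Change = -45 − 0 = -45.
This is the dominant-strategy logic: truthful bidding weakly beats any alternative.

Change in payoff: -45.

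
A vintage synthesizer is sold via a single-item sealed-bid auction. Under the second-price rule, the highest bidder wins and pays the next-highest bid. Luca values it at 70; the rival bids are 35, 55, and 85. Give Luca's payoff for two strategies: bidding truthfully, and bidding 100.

Truthful: 0; alternative: -15.

The highest competing bid is 85.
Bidding truthfully at 70: the top bid is 85 (a rival), so Luca loses. Payoff = 0.
Bidding 100: Luca has the top bid, wins, and pays the second-highest bid 85. Payoff = 70 − 85 = -15.
Deviating from a truthful bid can only lose payoff in a second-price auction — never gain.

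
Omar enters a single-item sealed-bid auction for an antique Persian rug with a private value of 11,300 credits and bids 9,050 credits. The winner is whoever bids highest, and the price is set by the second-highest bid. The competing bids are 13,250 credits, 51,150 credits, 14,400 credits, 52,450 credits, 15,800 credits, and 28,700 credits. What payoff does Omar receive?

Omar's payoff: 0 credits.

Highest competing bid: 52,450 credits.
Omar's bid 9,050 credits is not the highest, so Omar loses, pays nothing, and earns zero payoff.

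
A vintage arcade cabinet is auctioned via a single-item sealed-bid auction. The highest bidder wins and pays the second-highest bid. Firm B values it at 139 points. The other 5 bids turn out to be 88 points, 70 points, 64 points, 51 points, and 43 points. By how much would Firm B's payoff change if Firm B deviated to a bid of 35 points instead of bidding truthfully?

The highest competing bid is 88 points.
Bidding truthfully at 139 points: Firm B has the top bid, wins, and pays the second-highest bid 88 points. Payoff = 139 points − 88 points = 51 points.
Bidding 35 points: the top bid is 88 points (a rival), so Firm B loses. Payoff = 0 points.
Change = 0 points − 51 points = -51 points.

Payoff change: -51 points.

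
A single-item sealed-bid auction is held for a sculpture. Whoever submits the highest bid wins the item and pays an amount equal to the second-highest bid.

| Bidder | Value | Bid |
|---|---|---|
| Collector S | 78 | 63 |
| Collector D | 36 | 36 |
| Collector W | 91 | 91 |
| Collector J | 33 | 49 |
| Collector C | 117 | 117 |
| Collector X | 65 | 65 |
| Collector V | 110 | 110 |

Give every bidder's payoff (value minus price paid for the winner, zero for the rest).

Collector S 0, Collector D 0, Collector W 0, Collector J 0, Collector C 7, Collector X 0, Collector V 0.

Ranking the bids: Collector C 117; Collector V 110; Collector W 91; Collector X 65; Collector S 63; Collector J 49; Collector D 36.
Collector C has the top bid and wins; the price is the second-highest bid, 110.
Collector C's payoff = 117 − 110 = 7. All other bidders lose, so their payoff is 0.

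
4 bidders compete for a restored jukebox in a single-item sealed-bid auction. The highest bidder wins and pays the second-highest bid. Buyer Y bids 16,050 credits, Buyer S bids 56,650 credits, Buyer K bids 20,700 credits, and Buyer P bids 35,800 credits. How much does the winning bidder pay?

The winner pays 35,800 credits.

Ordered from highest: Buyer S 56,650 credits > Buyer P 35,800 credits > Buyer K 20,700 credits > Buyer Y 16,050 credits.
Buyer S has the highest bid, so Buyer S wins.
The second-highest bid is 35,800 credits, so that is what Buyer S pays.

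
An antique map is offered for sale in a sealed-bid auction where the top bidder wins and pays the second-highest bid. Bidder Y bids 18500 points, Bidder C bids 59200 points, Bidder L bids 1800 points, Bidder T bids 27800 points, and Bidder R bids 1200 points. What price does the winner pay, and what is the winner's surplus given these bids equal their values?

Ranking the bids: Bidder C 59200 points; Bidder T 27800 points; Bidder Y 18500 points; Bidder L 1800 points; Bidder R 1200 points.
Bidder C is the highest bidder, so Bidder C wins.
Under the second-price rule, the price is the second-highest bid: 27800 points.
Surplus = 59200 points − 27800 points = 31400 points.

The winner pays 27800 points for a surplus of 31400 points.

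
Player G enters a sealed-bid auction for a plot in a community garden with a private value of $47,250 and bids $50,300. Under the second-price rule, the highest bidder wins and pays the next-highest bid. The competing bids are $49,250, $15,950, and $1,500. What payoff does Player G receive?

Highest competing bid: $49,250.
Player G's bid $50,300 is the highest overall, so Player G wins and pays the second-highest bid, $49,250.
Payoff = value − price = $47,250 − $49,250 = -$2,000.
Overbidding won the item at a price above value — truthful bidding would have avoided this loss.

Player G's payoff: -$2,000.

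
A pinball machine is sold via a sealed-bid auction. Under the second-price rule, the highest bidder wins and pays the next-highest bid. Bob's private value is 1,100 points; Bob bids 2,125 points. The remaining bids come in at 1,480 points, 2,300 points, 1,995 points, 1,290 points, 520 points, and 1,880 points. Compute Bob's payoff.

Bob's payoff: 0 points.

Highest competing bid: 2,300 points.
Bob's bid 2,125 points is not the highest, so Bob loses, pays nothing, and earns zero payoff.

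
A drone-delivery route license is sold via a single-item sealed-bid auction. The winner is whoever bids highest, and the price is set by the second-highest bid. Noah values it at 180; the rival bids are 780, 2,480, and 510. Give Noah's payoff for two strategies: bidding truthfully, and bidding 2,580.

Truthful: 0; alternative: -2,300.

The highest competing bid is 2,480.
Bidding truthfully at 180: the top bid is 2,480 (a rival), so Noah loses. Payoff = 0.
Bidding 2,580: Noah has the top bid, wins, and pays the second-highest bid 2,480. Payoff = 180 − 2,480 = -2,300.
Deviating from a truthful bid can only lose payoff in a second-price auction — never gain.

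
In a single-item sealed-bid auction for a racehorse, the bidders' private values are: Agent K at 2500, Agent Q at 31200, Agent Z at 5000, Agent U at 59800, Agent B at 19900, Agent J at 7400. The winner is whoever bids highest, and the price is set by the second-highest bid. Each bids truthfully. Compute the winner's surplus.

Bids in descending order: Agent U 59800; Agent Q 31200; Agent B 19900; Agent J 7400; Agent Z 5000; Agent K 2500.
Agent U wins with the top bid and pays the second-highest, 31200.
Surplus = 59800 − 31200 = 28600.

28600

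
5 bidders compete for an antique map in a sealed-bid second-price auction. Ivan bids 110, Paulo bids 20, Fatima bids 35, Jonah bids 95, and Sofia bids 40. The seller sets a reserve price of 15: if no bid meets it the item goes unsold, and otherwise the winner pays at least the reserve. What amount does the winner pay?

Bids in descending order: Ivan 110, then Jonah 95, then Sofia 40, then Fatima 35, then Paulo 20.
Ivan has the highest bid, so Ivan wins.
The second-highest bid is 95, which exceeds the reserve, so that sets the price.

The winner pays 95.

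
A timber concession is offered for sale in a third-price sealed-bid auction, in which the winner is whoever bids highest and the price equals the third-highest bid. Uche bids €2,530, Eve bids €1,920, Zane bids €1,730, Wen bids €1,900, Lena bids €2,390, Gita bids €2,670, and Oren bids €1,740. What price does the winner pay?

Price paid: €2,390.

Ordered from highest: Gita €2,670 > Uche €2,530 > Lena €2,390 > Eve €1,920 > Wen €1,900 > Oren €1,740 > Zane €1,730.
Gita is the highest bidder, so Gita wins.
Under the third-price rule, the price is the third-highest bid: €2,390.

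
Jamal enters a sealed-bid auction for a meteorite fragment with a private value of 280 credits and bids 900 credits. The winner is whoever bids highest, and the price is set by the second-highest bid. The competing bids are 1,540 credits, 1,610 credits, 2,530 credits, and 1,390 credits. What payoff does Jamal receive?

Payoff = 0 credits.

Highest competing bid: 2,530 credits.
Jamal's bid 900 credits is not the highest, so Jamal loses, pays nothing, and earns zero payoff.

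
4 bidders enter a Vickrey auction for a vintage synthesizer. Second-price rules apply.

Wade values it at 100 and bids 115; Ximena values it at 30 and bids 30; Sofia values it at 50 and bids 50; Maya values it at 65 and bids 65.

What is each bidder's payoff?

Payoffs: Wade 35, Ximena 0, Sofia 0, Maya 0.

Ranking the bids: Wade 115, then Maya 65, then Sofia 50, then Ximena 30.
Wade has the top bid and wins; the price is the second-highest bid, 65.
Wade's payoff = 100 − 65 = 35. All other bidders lose, so their payoff is 0.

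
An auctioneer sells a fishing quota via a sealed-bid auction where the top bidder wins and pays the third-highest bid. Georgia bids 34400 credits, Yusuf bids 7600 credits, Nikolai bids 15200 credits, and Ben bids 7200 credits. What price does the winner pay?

The winner pays 7600 credits.

Ordered from highest: Georgia 34400 credits; Nikolai 15200 credits; Yusuf 7600 credits; Ben 7200 credits.
Georgia is the highest bidder, so Georgia wins.
Under the third-price rule, the price is the third-highest bid: 7600 credits.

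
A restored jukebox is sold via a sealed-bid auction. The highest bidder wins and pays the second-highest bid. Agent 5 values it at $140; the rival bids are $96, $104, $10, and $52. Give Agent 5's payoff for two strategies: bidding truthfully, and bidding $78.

The highest competing bid is $104.
Bidding truthfully at $140: Agent 5 has the top bid, wins, and pays the second-highest bid $104. Payoff = $140 − $104 = $36.
Bidding $78: the top bid is $104 (a rival), so Agent 5 loses. Payoff = $0.

Truthful: $36; alternative: $0.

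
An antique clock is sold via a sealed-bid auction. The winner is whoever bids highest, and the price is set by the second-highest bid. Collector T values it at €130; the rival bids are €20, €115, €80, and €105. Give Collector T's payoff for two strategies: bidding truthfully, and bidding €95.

(a) €15  (b) €0

The highest competing bid is €115.
Bidding truthfully at €130: Collector T has the top bid, wins, and pays the second-highest bid €115. Payoff = €130 − €115 = €15.
Bidding €95: the top bid is €115 (a rival), so Collector T loses. Payoff = €0.
Deviating from a truthful bid can only lose payoff in a second-price auction — never gain.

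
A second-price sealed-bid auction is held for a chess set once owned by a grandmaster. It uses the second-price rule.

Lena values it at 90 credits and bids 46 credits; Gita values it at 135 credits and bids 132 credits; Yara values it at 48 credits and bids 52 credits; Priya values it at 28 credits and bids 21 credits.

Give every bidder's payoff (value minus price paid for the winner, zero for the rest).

Payoffs: Lena 0 credits, Gita 83 credits, Yara 0 credits, Priya 0 credits.

Sorted high to low: Gita 132 credits, then Yara 52 credits, then Lena 46 credits, then Priya 21 credits.
Gita has the top bid and wins; the price is the second-highest bid, 52 credits.
Gita's payoff = 135 credits − 52 credits = 83 credits. All other bidders lose, so their payoff is 0.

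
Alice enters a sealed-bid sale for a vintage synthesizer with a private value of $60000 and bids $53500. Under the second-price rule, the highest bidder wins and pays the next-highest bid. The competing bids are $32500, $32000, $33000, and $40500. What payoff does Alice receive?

$19500

Highest competing bid: $40500.
Alice's bid $53500 is the highest overall, so Alice wins and pays the second-highest bid, $40500.
Payoff = value − price = $60000 − $40500 = $19500.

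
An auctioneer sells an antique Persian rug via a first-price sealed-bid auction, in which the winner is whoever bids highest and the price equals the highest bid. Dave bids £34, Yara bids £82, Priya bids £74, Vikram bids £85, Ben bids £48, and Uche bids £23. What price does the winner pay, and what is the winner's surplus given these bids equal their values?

Price £85; surplus £0.

Sorted high to low: Vikram £85, then Yara £82, then Priya £74, then Ben £48, then Dave £34, then Uche £23.
Vikram is the highest bidder, so Vikram wins.
Under the first-price rule, the price is the highest bid: £85.
Surplus = £85 − £85 = £0.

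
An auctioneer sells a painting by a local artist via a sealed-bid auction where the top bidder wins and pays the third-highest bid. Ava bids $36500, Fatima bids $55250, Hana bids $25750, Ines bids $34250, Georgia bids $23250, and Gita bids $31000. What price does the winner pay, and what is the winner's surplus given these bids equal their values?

The winner pays $34250 for a surplus of $21000.

Ranking the bids: Fatima $55250; Ava $36500; Ines $34250; Gita $31000; Hana $25750; Georgia $23250.
Fatima is the highest bidder, so Fatima wins.
Under the third-price rule, the price is the third-highest bid: $34250.
Surplus = $55250 − $34250 = $21000.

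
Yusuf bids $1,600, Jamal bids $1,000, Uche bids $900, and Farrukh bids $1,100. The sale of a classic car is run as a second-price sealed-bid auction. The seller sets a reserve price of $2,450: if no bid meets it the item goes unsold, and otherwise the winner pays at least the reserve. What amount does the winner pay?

Sorted high to low: Yusuf $1,600, then Farrukh $1,100, then Jamal $1,000, then Uche $900.
The top bid $1,600 is below the reserve $2,450, so the item goes unsold and nothing is paid.

unsold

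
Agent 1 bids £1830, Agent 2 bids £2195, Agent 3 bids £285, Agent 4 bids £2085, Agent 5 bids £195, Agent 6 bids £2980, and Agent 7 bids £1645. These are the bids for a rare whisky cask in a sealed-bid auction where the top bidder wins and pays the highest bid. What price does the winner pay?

Price paid: £2980.

Sorted high to low: Agent 6 £2980 > Agent 2 £2195 > Agent 4 £2085 > Agent 1 £1830 > Agent 7 £1645 > Agent 3 £285 > Agent 5 £195.
Agent 6 is the highest bidder, so Agent 6 wins.
Under the first-price rule, the price is the highest bid: £2980.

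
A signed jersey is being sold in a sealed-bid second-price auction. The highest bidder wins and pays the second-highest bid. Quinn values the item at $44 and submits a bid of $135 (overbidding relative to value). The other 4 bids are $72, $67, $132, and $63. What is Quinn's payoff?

Payoff = -$88.

Highest competing bid: $132.
Quinn's bid $135 is the highest overall, so Quinn wins and pays the second-highest bid, $132.
Payoff = value − price = $44 − $132 = -$88.
Overbidding won the item at a price above value — truthful bidding would have avoided this loss.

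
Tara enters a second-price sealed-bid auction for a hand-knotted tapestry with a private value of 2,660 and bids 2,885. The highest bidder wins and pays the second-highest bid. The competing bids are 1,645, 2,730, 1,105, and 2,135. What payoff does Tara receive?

-70

Highest competing bid: 2,730.
Tara's bid 2,885 is the highest overall, so Tara wins and pays the second-highest bid, 2,730.
Payoff = value − price = 2,660 − 2,730 = -70.
Overbidding won the item at a price above value — truthful bidding would have avoided this loss.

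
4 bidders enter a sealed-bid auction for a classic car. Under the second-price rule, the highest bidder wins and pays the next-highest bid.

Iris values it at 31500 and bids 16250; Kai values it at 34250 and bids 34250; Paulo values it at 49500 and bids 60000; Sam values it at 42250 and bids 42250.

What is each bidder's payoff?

Ordered from highest: Paulo 60000 > Sam 42250 > Kai 34250 > Iris 16250.
Paulo has the top bid and wins; the price is the second-highest bid, 42250.
Paulo's payoff = 49500 − 42250 = 7250. All other bidders lose, so their payoff is 0.

Iris 0, Kai 0, Paulo 7250, Sam 0.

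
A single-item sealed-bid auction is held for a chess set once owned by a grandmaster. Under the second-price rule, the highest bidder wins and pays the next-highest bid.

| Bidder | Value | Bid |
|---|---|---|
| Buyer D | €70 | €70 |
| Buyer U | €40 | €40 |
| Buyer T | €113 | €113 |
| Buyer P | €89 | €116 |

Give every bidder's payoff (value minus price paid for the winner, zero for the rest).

Buyer D €0, Buyer U €0, Buyer T €0, Buyer P -€24.

Sorted high to low: Buyer P €116 > Buyer T €113 > Buyer D €70 > Buyer U €40.
Buyer P has the top bid and wins; the price is the second-highest bid, €113.
Buyer P's payoff = €89 − €113 = -€24. All other bidders lose, so their payoff is 0.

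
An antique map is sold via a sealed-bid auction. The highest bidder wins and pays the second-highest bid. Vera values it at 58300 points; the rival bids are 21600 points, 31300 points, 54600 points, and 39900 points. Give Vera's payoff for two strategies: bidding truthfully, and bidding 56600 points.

Truthful: 3700 points; alternative: 3700 points.

The highest competing bid is 54600 points.
Bidding truthfully at 58300 points: Vera has the top bid, wins, and pays the second-highest bid 54600 points. Payoff = 58300 points − 54600 points = 3700 points.
Bidding 56600 points: Vera has the top bid, wins, and pays the second-highest bid 54600 points. Payoff = 58300 points − 54600 points = 3700 points.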